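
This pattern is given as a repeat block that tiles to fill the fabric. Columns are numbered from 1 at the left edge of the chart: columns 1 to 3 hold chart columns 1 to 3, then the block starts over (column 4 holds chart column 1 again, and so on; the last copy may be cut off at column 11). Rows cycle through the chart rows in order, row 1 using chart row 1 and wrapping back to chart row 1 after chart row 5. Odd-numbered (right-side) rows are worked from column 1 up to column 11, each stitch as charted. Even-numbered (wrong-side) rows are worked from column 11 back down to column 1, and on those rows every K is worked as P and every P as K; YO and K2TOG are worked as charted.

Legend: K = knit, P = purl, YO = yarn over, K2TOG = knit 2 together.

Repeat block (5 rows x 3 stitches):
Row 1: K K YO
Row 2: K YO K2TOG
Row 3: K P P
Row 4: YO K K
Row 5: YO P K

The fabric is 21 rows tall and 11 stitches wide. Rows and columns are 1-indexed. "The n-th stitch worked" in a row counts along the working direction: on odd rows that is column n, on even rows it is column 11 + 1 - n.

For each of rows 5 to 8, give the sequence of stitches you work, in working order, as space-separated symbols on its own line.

== ROWS AS WORKED ==
YO P K YO P K YO P K YO P
P P YO P P YO P P YO P P
K YO K2TOG K YO K2TOG K YO K2TOG K YO
K P K K P K K P K K P

Derivation:
Row 5: chart row 5, RS - tile across columns 1-11 and work as-is.
Row 6: chart row 1, WS - tiled (columns 1-11): K K YO K K YO K K YO K K; work from column 11 back to 1 with K<->P swapped.
Row 7: chart row 2, RS - tile across columns 1-11 and work as-is.
Row 8: chart row 3, WS - tiled (columns 1-11): K P P K P P K P P K P; work from column 11 back to 1 with K<->P swapped.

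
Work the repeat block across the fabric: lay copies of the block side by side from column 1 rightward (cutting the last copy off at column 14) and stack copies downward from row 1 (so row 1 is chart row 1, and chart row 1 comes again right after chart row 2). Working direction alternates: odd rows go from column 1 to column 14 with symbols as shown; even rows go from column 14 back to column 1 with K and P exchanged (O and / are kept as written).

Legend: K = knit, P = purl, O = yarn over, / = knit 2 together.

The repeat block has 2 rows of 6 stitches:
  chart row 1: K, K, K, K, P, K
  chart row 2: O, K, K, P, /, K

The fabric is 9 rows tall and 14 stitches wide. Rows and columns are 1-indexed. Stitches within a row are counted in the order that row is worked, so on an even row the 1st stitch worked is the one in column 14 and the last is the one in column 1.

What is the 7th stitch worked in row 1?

Row 1: (1-1) mod 2 = 0, so use chart row 1. Odd row -> RS.
Chart row 1 tiled across columns 1-14: K K K K P K K K K K P K K K
RS row: no reversal, no swap; stitch n worked = column n.
Stitch 7 in working order -> K

Result:
K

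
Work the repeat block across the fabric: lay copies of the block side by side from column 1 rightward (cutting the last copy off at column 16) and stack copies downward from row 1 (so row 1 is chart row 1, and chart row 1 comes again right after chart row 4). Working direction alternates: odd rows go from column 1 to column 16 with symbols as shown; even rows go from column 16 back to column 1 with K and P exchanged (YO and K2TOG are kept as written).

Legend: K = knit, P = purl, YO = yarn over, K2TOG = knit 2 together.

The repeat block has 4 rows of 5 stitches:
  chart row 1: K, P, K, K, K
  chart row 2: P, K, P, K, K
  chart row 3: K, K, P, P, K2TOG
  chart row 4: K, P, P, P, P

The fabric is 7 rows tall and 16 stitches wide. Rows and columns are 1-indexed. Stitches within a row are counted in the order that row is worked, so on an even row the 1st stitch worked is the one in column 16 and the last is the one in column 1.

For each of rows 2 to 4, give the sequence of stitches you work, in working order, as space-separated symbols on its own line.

Row 2: chart row 2, WS - tiled (columns 1-16): P K P K K P K P K K P K P K K P; work from column 16 back to 1 with K<->P swapped.
Row 3: chart row 3, RS - tile across columns 1-16 and work as-is.
Row 4: chart row 4, WS - tiled (columns 1-16): K P P P P K P P P P K P P P P K; work from column 16 back to 1 with K<->P swapped.

Rows as worked:
K P P K P K P P K P K P P K P K
K K P P K2TOG K K P P K2TOG K K P P K2TOG K
P K K K K P K K K K P K K K K P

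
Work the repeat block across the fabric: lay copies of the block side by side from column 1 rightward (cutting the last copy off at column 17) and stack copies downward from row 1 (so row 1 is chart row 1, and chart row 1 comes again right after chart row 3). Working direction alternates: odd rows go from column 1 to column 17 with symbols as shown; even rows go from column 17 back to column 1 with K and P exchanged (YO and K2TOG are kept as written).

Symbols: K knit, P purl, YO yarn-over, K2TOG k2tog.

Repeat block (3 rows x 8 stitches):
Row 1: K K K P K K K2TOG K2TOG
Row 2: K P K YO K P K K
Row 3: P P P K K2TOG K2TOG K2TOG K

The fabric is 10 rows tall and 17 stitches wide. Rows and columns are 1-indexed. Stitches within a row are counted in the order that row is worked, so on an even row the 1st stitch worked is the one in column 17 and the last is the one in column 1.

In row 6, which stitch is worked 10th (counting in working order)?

Row 6: (6-1) mod 3 = 2, so use chart row 3. Even row -> WS.
Chart row 3 tiled across columns 1-17: P P P K K2TOG K2TOG K2TOG K P P P K K2TOG K2TOG K2TOG K P
WS row: flip the tiled sequence (start at column 17) and apply K<->P; YO and K2TOG stay.
Row 6 as worked: K P K2TOG K2TOG K2TOG P K K K P K2TOG K2TOG K2TOG P K K K
Counting 10 along the worked row gives P.

Stitch:
P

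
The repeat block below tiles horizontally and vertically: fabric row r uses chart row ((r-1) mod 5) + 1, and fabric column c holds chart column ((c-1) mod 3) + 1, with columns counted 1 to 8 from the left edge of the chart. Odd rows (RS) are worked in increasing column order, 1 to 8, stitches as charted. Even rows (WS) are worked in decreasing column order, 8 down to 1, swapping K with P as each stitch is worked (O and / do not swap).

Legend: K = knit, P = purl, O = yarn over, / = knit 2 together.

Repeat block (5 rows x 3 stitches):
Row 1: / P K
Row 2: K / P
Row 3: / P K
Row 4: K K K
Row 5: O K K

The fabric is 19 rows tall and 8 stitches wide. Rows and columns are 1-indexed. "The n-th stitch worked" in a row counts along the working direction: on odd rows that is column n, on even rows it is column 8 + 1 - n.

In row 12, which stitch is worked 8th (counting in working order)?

Row 12: (12-1) mod 5 = 1, so use chart row 2. Even row -> WS.
Chart row 2 tiled across columns 1-8: K / P K / P K /
WS row: flip the tiled sequence (start at column 8) and apply K<->P; O and / stay.
Row 12 as worked: / P K / P K / P
Counting 8 along the worked row gives P.

Result:
P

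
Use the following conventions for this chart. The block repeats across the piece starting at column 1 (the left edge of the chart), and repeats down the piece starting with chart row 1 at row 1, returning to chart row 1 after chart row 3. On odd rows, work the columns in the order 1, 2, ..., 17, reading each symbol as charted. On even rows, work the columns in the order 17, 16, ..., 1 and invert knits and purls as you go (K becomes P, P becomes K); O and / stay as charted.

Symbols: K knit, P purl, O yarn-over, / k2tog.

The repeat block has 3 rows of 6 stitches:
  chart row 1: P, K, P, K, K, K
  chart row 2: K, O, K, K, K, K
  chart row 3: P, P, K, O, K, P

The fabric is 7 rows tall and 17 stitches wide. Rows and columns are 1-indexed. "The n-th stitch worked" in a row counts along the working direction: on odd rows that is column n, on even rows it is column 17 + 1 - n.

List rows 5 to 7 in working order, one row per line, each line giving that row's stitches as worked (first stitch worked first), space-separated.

Row 5: chart row 2, RS - tile across columns 1-17 and work as-is.
Row 6: chart row 3, WS - tiled (columns 1-17): P P K O K P P P K O K P P P K O K; work from column 17 back to 1 with K<->P swapped.
Row 7: chart row 1, RS - tile across columns 1-17 and work as-is.

== ROWS AS WORKED ==
K O K K K K K O K K K K K O K K K
P O P K K K P O P K K K P O P K K
P K P K K K P K P K K K P K P K K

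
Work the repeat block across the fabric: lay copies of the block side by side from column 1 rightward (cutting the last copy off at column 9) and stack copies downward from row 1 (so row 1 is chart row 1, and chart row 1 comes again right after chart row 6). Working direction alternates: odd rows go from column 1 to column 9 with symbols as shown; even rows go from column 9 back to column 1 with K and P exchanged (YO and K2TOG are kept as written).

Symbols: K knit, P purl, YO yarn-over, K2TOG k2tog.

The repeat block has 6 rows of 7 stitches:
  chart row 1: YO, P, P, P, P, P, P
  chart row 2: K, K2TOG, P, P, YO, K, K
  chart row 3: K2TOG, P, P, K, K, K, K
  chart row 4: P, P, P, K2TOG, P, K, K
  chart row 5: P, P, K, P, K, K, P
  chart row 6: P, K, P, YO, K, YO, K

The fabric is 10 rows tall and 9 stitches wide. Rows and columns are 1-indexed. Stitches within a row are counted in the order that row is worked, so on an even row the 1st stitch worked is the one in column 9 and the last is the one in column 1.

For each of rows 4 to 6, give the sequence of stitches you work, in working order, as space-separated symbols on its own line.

Row 4: chart row 4, WS - tiled (columns 1-9): P P P K2TOG P K K P P; work from column 9 back to 1 with K<->P swapped.
Row 5: chart row 5, RS - tile across columns 1-9 and work as-is.
Row 6: chart row 6, WS - tiled (columns 1-9): P K P YO K YO K P K; work from column 9 back to 1 with K<->P swapped.

Result:
K K P P K K2TOG K K K
P P K P K K P P P
P K P YO P YO K P K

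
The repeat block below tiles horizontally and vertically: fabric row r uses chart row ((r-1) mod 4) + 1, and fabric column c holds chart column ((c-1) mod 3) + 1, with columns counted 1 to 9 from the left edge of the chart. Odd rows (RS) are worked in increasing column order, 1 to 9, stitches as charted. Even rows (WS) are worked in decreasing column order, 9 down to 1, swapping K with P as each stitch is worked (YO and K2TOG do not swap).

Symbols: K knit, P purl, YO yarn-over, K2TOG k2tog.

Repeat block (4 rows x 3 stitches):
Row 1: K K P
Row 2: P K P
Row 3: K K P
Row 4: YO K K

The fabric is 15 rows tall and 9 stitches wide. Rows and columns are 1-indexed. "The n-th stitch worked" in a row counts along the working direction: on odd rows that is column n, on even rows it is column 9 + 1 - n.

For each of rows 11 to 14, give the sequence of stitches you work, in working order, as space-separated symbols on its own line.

Row 11: chart row 3, RS - tile across columns 1-9 and work as-is.
Row 12: chart row 4, WS - tiled (columns 1-9): YO K K YO K K YO K K; work from column 9 back to 1 with K<->P swapped.
Row 13: chart row 1, RS - tile across columns 1-9 and work as-is.
Row 14: chart row 2, WS - tiled (columns 1-9): P K P P K P P K P; work from column 9 back to 1 with K<->P swapped.

Result:
K K P K K P K K P
P P YO P P YO P P YO
K K P K K P K K P
K P K K P K K P K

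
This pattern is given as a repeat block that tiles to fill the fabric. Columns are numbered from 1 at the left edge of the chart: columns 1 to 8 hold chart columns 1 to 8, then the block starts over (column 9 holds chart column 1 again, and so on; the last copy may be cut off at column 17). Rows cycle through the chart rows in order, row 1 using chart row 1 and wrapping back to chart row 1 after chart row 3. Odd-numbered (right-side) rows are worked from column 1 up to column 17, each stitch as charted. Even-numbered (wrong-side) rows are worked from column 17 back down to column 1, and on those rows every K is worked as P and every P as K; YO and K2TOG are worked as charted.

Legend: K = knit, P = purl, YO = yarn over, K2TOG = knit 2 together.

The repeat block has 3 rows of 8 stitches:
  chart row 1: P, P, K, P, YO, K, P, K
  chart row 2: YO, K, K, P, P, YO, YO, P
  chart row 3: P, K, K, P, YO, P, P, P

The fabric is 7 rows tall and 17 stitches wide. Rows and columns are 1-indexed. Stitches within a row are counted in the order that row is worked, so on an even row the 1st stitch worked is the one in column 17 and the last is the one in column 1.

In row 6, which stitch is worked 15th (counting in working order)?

Stitch:
P

Derivation:
Row 6: (6-1) mod 3 = 2, so use chart row 3. Even row -> WS.
Chart row 3 tiled across columns 1-17: P K K P YO P P P P K K P YO P P P P
WS row: flip the tiled sequence (start at column 17) and apply K<->P; YO and K2TOG stay.
Row 6 as worked: K K K K YO K P P K K K K YO K P P K
Counting 15 along the worked row gives P.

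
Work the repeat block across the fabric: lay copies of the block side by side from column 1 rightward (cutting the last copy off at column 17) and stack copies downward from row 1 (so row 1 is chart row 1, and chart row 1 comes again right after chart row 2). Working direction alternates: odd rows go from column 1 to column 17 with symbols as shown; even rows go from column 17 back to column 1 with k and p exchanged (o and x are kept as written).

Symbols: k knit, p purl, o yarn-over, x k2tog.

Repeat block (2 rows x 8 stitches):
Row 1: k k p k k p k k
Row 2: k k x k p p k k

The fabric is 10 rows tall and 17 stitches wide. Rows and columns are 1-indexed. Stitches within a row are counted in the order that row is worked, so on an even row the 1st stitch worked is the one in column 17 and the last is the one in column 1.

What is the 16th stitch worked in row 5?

== STITCH ==
k

Derivation:
For row 5: chart row = ((5-1) mod 2) + 1 = 1; this is a RS (odd) row.
Chart row 1 tiled across columns 1-17: k k p k k p k k k k p k k p k k k
Right side: take the tiled row as-is (worked left to right from column 1).
Stitch 16 in working order -> k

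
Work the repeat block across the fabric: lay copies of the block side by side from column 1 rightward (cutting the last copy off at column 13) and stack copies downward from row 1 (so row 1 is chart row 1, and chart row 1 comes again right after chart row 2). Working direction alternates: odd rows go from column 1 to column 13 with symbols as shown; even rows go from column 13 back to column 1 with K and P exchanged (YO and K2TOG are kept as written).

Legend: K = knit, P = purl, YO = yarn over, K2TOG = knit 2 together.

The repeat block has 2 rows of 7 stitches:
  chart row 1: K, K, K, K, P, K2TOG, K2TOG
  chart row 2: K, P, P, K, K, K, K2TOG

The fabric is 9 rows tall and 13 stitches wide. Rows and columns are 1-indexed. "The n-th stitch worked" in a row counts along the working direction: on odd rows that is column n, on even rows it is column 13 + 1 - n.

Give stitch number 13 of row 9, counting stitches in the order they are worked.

Row 9 uses chart row ((9-1) mod 2)+1 = 1. Row 9 is odd, so RS.
Chart row 1 tiled across columns 1-13: K K K K P K2TOG K2TOG K K K K P K2TOG
RS row: no reversal, no swap; stitch n worked = column n.
Counting 13 along the worked row gives K2TOG.

== STITCH ==
K2TOG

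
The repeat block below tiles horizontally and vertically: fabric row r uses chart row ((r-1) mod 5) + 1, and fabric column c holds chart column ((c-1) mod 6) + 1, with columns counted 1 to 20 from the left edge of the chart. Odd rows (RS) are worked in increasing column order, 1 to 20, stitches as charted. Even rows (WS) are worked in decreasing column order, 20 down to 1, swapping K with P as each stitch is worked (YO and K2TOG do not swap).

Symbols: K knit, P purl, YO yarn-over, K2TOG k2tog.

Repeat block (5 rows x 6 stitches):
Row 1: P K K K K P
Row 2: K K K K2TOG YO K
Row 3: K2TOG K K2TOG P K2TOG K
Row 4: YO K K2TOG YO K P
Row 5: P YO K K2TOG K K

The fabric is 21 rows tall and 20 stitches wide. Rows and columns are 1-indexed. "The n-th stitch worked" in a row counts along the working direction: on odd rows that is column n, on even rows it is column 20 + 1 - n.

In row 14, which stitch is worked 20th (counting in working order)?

== STITCH ==
YO

Derivation:
Row 14 uses chart row ((14-1) mod 5)+1 = 4. Row 14 is even, so WS.
Chart row 4 tiled across columns 1-20: YO K K2TOG YO K P YO K K2TOG YO K P YO K K2TOG YO K P YO K
Wrong side: read the tiled row from column 20 down to 1 and exchange K with P (leave YO, K2TOG).
Row 14 as worked: P YO K P YO K2TOG P YO K P YO K2TOG P YO K P YO K2TOG P YO
Counting 20 along the worked row gives YO.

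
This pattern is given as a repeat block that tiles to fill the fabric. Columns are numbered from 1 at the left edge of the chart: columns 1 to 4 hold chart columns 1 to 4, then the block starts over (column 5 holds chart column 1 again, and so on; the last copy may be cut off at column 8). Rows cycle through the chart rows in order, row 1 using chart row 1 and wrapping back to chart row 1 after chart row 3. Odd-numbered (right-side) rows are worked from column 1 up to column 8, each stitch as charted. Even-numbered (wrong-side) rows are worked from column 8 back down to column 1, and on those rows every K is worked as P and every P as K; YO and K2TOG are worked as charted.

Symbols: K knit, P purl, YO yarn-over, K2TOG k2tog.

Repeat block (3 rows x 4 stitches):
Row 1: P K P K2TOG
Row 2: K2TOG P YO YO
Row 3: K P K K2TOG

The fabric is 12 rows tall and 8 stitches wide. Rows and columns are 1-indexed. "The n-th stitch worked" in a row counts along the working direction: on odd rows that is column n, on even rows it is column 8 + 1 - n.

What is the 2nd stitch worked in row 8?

For row 8: chart row = ((8-1) mod 3) + 1 = 2; this is a WS (even) row.
Chart row 2 tiled across columns 1-8: K2TOG P YO YO K2TOG P YO YO
WS row: flip the tiled sequence (start at column 8) and apply K<->P; YO and K2TOG stay.
Row 8 as worked: YO YO K K2TOG YO YO K K2TOG
Counting 2 along the worked row gives YO.

== STITCH ==
YO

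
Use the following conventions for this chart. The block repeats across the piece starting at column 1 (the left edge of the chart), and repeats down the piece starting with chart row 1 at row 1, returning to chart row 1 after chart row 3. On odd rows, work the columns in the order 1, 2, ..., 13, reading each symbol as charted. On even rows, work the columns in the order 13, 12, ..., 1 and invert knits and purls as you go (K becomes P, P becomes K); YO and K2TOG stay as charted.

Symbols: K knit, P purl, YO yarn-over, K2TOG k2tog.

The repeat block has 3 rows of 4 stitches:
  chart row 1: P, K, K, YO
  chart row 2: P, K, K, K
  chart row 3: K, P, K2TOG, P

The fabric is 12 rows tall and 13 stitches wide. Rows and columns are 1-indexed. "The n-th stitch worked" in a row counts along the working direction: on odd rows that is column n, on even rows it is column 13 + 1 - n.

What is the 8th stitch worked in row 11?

Row 11: (11-1) mod 3 = 1, so use chart row 2. Odd row -> RS.
Chart row 2 tiled across columns 1-13: P K K K P K K K P K K K P
RS row: no reversal, no swap; stitch n worked = column n.
Stitch 8 in working order -> K

Stitch:
K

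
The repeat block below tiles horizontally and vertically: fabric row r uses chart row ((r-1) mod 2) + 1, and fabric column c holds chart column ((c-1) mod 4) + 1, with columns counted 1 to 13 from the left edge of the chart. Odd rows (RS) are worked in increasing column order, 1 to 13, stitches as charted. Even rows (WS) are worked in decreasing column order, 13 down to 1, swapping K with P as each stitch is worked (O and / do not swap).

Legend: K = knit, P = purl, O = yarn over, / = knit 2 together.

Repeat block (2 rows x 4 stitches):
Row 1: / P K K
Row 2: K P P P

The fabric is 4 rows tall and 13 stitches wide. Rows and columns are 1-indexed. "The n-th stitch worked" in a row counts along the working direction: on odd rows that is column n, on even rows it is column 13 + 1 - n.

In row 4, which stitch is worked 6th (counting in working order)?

Row 4 uses chart row ((4-1) mod 2)+1 = 2. Row 4 is even, so WS.
Chart row 2 tiled across columns 1-13: K P P P K P P P K P P P K
WS: work from column 13 back to column 1 (reverse the tiled row), swapping K<->P (O and / unchanged).
Row 4 as worked: P K K K P K K K P K K K P
Stitch 6 in working order -> K

== STITCH ==
K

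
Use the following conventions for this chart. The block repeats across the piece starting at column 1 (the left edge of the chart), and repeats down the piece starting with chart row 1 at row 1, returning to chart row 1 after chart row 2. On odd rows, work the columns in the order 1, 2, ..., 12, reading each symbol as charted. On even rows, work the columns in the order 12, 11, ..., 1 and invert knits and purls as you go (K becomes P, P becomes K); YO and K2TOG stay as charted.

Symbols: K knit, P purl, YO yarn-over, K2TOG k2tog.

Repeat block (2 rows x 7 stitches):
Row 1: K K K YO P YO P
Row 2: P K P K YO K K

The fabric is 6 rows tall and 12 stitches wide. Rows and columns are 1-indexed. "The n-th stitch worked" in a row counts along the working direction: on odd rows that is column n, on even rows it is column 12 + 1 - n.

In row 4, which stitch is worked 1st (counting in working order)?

Row 4 uses chart row ((4-1) mod 2)+1 = 2. Row 4 is even, so WS.
Chart row 2 tiled across columns 1-12: P K P K YO K K P K P K YO
WS row: flip the tiled sequence (start at column 12) and apply K<->P; YO and K2TOG stay.
Row 4 as worked: YO P K P K P P YO P K P K
The 1st stitch worked is YO.

Result:
YO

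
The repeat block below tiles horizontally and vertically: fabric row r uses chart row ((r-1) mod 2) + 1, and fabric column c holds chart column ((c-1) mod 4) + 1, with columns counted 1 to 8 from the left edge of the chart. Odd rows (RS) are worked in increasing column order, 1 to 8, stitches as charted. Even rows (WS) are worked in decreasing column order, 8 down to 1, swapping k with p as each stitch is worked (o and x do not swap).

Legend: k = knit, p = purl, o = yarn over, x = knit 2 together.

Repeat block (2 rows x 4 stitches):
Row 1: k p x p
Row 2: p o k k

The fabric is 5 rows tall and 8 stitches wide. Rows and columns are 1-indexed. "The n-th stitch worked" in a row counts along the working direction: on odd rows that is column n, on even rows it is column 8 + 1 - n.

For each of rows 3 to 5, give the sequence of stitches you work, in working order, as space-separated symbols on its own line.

Row 3: chart row 1, RS - tile across columns 1-8 and work as-is.
Row 4: chart row 2, WS - tiled (columns 1-8): p o k k p o k k; work from column 8 back to 1 with k<->p swapped.
Row 5: chart row 1, RS - tile across columns 1-8 and work as-is.

Rows as worked:
k p x p k p x p
p p o k p p o k
k p x p k p x p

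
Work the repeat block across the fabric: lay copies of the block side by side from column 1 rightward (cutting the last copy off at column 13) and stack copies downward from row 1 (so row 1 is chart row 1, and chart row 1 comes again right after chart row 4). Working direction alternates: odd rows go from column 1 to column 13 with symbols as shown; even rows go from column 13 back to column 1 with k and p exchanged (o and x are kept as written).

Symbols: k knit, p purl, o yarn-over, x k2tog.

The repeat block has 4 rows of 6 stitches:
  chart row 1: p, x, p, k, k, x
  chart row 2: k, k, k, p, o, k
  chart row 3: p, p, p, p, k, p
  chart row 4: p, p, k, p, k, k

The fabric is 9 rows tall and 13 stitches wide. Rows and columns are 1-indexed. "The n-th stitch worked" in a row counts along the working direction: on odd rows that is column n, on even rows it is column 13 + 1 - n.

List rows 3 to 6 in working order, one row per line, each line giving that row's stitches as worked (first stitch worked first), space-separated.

Rows as worked:
p p p p k p p p p p k p p
k p p k p k k p p k p k k
p x p k k x p x p k k x p
p p o k p p p p o k p p p

Derivation:
Row 3: chart row 3, RS - tile across columns 1-13 and work as-is.
Row 4: chart row 4, WS - tiled (columns 1-13): p p k p k k p p k p k k p; work from column 13 back to 1 with k<->p swapped.
Row 5: chart row 1, RS - tile across columns 1-13 and work as-is.
Row 6: chart row 2, WS - tiled (columns 1-13): k k k p o k k k k p o k k; work from column 13 back to 1 with k<->p swapped.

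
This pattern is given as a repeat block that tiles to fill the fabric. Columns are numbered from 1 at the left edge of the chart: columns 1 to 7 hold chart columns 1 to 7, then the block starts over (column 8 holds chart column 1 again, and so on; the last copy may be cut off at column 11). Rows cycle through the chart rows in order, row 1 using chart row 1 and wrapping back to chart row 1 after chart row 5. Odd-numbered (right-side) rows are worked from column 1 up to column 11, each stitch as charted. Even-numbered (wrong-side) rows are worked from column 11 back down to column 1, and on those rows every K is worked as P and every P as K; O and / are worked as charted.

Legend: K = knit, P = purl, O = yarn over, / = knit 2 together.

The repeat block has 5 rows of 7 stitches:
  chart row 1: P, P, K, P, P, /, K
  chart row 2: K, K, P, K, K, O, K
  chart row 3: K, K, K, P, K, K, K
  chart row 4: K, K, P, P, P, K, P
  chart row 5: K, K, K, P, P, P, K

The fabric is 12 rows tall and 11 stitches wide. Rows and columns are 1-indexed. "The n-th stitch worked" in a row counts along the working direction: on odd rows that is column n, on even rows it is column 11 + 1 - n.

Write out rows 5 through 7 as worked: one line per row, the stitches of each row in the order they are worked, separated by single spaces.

Row 5: chart row 5, RS - tile across columns 1-11 and work as-is.
Row 6: chart row 1, WS - tiled (columns 1-11): P P K P P / K P P K P; work from column 11 back to 1 with K<->P swapped.
Row 7: chart row 2, RS - tile across columns 1-11 and work as-is.

Rows as worked:
K K K P P P K K K K P
K P K K P / K K P K K
K K P K K O K K K P K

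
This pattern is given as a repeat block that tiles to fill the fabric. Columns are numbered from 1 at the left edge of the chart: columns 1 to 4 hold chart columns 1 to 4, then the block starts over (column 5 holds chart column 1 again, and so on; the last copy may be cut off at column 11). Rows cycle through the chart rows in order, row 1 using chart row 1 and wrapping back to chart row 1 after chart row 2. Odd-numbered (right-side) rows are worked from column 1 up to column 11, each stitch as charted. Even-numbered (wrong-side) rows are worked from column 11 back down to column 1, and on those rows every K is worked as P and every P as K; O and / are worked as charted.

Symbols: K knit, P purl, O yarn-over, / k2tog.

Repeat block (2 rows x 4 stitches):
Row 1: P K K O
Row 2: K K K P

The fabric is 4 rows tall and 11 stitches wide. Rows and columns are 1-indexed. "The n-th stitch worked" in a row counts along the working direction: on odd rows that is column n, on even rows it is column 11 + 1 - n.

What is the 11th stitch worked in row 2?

Row 2: (2-1) mod 2 = 1, so use chart row 2. Even row -> WS.
Chart row 2 tiled across columns 1-11: K K K P K K K P K K K
WS row: flip the tiled sequence (start at column 11) and apply K<->P; O and / stay.
Row 2 as worked: P P P K P P P K P P P
The 11th stitch worked is P.

== STITCH ==
P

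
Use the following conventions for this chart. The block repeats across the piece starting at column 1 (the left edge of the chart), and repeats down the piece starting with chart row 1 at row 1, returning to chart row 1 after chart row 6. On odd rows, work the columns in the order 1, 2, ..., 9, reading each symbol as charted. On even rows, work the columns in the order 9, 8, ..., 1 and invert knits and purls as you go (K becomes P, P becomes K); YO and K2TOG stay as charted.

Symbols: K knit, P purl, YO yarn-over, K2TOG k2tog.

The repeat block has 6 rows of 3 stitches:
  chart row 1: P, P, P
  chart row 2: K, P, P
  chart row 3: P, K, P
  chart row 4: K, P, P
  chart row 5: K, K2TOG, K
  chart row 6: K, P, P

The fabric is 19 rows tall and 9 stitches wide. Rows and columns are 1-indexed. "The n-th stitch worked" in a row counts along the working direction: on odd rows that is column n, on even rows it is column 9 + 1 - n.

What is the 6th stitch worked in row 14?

== STITCH ==
P

Derivation:
For row 14: chart row = ((14-1) mod 6) + 1 = 2; this is a WS (even) row.
Chart row 2 tiled across columns 1-9: K P P K P P K P P
WS: work from column 9 back to column 1 (reverse the tiled row), swapping K<->P (YO and K2TOG unchanged).
Row 14 as worked: K K P K K P K K P
Counting 6 along the worked row gives P.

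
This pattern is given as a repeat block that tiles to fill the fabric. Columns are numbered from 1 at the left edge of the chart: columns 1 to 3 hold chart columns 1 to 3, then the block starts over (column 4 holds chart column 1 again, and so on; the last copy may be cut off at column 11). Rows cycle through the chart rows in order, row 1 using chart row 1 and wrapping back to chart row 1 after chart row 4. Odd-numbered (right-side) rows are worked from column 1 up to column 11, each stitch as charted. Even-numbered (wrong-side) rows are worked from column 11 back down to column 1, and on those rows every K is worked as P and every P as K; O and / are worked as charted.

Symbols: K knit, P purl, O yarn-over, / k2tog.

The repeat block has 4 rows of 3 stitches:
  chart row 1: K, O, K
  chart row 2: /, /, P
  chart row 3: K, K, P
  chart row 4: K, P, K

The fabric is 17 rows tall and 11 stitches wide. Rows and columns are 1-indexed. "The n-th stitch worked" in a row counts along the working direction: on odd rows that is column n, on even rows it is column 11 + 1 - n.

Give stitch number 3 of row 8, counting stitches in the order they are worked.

Row 8 uses chart row ((8-1) mod 4)+1 = 4. Row 8 is even, so WS.
Chart row 4 tiled across columns 1-11: K P K K P K K P K K P
WS row: flip the tiled sequence (start at column 11) and apply K<->P; O and / stay.
Row 8 as worked: K P P K P P K P P K P
Stitch 3 in working order -> P

Result:
P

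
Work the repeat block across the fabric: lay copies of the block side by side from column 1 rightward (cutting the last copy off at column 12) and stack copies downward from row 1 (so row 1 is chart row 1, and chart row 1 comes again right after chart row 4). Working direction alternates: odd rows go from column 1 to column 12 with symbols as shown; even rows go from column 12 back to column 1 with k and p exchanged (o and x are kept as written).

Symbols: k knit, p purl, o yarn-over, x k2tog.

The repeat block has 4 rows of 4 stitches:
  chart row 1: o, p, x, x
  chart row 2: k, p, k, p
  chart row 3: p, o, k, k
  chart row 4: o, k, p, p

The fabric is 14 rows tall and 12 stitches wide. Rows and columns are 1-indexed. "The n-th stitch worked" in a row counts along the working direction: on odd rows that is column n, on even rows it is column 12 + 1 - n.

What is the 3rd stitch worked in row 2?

Row 2: (2-1) mod 4 = 1, so use chart row 2. Even row -> WS.
Chart row 2 tiled across columns 1-12: k p k p k p k p k p k p
WS: work from column 12 back to column 1 (reverse the tiled row), swapping k<->p (o and x unchanged).
Row 2 as worked: k p k p k p k p k p k p
The 3rd stitch worked is k.

== STITCH ==
k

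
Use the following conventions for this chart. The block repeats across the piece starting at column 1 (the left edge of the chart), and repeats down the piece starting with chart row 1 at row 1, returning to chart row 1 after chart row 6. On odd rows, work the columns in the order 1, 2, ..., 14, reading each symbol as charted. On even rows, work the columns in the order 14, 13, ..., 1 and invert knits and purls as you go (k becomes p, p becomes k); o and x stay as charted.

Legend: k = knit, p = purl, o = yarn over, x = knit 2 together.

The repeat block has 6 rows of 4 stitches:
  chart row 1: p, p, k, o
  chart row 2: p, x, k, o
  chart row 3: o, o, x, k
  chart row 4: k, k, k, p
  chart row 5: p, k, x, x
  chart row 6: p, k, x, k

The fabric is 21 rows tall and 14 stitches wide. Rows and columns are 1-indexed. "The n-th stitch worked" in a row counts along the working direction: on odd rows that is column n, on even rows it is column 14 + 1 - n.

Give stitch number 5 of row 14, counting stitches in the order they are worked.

Stitch:
x

Derivation:
For row 14: chart row = ((14-1) mod 6) + 1 = 2; this is a WS (even) row.
Chart row 2 tiled across columns 1-14: p x k o p x k o p x k o p x
Wrong side: read the tiled row from column 14 down to 1 and exchange k with p (leave o, x).
Row 14 as worked: x k o p x k o p x k o p x k
The 5th stitch worked is x.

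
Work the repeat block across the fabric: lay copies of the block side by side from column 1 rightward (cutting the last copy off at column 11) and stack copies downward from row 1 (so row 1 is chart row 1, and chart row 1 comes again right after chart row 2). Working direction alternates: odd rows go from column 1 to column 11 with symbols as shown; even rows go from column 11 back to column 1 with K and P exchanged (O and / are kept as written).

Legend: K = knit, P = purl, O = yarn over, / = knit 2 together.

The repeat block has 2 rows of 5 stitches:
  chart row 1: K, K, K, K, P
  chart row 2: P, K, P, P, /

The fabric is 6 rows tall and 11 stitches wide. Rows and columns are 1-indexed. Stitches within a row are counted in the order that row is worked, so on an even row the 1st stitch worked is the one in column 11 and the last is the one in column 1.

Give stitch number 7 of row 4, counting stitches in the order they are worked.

Row 4 uses chart row ((4-1) mod 2)+1 = 2. Row 4 is even, so WS.
Chart row 2 tiled across columns 1-11: P K P P / P K P P / P
WS row: flip the tiled sequence (start at column 11) and apply K<->P; O and / stay.
Row 4 as worked: K / K K P K / K K P K
Counting 7 along the worked row gives /.

== STITCH ==
/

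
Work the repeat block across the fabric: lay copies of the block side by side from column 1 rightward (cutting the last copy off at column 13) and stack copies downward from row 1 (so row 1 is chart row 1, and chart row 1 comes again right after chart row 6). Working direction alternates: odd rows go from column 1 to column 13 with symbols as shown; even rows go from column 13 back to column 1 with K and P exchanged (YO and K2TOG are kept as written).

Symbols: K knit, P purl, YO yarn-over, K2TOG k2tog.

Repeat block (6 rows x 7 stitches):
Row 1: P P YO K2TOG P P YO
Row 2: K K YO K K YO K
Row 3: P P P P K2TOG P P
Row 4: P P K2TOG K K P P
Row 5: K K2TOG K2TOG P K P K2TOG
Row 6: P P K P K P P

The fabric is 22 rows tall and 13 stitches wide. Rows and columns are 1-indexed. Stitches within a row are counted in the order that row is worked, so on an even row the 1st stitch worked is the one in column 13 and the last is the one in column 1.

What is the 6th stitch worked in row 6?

Row 6: (6-1) mod 6 = 5, so use chart row 6. Even row -> WS.
Chart row 6 tiled across columns 1-13: P P K P K P P P P K P K P
Wrong side: read the tiled row from column 13 down to 1 and exchange K with P (leave YO, K2TOG).
Row 6 as worked: K P K P K K K K P K P K K
Counting 6 along the worked row gives K.

Stitch:
K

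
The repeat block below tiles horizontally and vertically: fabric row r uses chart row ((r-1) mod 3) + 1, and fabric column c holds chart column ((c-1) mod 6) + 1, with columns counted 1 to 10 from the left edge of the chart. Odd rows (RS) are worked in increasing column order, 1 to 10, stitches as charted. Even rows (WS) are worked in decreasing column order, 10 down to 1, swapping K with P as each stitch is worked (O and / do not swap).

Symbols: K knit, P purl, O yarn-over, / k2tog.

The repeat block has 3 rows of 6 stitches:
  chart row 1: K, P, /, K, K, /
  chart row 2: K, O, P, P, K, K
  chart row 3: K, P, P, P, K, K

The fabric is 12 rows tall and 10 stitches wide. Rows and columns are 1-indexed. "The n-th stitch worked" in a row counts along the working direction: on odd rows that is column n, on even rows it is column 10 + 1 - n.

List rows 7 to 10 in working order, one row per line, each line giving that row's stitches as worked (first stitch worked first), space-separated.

Row 7: chart row 1, RS - tile across columns 1-10 and work as-is.
Row 8: chart row 2, WS - tiled (columns 1-10): K O P P K K K O P P; work from column 10 back to 1 with K<->P swapped.
Row 9: chart row 3, RS - tile across columns 1-10 and work as-is.
Row 10: chart row 1, WS - tiled (columns 1-10): K P / K K / K P / K; work from column 10 back to 1 with K<->P swapped.

== ROWS AS WORKED ==
K P / K K / K P / K
K K O P P P K K O P
K P P P K K K P P P
P / K P / P P / K P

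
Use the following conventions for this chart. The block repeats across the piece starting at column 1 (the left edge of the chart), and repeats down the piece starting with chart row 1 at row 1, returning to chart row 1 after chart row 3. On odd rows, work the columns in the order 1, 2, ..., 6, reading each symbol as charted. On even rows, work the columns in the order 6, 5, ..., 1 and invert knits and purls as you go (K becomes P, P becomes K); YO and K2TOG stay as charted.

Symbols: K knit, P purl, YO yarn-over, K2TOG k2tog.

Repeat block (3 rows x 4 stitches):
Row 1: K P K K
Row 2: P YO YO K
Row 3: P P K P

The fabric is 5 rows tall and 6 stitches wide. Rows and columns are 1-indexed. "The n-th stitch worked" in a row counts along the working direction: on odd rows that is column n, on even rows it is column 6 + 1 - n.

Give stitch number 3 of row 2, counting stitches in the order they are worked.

== STITCH ==
P

Derivation:
Row 2 uses chart row ((2-1) mod 3)+1 = 2. Row 2 is even, so WS.
Chart row 2 tiled across columns 1-6: P YO YO K P YO
WS: work from column 6 back to column 1 (reverse the tiled row), swapping K<->P (YO and K2TOG unchanged).
Row 2 as worked: YO K P YO YO K
Stitch 3 in working order -> P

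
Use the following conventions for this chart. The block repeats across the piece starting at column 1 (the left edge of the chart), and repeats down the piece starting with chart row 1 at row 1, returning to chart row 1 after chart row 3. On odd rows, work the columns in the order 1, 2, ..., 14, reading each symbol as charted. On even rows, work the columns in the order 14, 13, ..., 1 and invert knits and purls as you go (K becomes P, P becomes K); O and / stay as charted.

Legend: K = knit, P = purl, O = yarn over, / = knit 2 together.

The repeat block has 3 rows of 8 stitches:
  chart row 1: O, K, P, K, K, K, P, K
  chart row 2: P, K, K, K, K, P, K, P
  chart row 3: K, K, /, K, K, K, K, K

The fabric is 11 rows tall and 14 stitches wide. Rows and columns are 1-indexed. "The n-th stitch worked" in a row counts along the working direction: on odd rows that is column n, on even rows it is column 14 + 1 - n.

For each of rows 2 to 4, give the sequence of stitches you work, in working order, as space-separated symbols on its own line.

Row 2: chart row 2, WS - tiled (columns 1-14): P K K K K P K P P K K K K P; work from column 14 back to 1 with K<->P swapped.
Row 3: chart row 3, RS - tile across columns 1-14 and work as-is.
Row 4: chart row 1, WS - tiled (columns 1-14): O K P K K K P K O K P K K K; work from column 14 back to 1 with K<->P swapped.

== ROWS AS WORKED ==
K P P P P K K P K P P P P K
K K / K K K K K K K / K K K
P P P K P O P K P P P K P O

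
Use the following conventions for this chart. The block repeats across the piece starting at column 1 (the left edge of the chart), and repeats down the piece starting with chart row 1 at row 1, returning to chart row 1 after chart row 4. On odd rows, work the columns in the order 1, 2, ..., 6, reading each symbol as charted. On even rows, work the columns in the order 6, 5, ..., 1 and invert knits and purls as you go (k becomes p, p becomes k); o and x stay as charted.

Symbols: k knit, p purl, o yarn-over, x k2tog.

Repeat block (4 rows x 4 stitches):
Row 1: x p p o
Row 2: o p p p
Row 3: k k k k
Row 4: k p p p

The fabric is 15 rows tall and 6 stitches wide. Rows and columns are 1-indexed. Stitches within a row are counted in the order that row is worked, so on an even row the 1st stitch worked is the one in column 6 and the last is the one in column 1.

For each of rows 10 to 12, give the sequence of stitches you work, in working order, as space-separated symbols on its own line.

Row 10: chart row 2, WS - tiled (columns 1-6): o p p p o p; work from column 6 back to 1 with k<->p swapped.
Row 11: chart row 3, RS - tile across columns 1-6 and work as-is.
Row 12: chart row 4, WS - tiled (columns 1-6): k p p p k p; work from column 6 back to 1 with k<->p swapped.

Rows as worked:
k o k k k o
k k k k k k
k p k k k p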